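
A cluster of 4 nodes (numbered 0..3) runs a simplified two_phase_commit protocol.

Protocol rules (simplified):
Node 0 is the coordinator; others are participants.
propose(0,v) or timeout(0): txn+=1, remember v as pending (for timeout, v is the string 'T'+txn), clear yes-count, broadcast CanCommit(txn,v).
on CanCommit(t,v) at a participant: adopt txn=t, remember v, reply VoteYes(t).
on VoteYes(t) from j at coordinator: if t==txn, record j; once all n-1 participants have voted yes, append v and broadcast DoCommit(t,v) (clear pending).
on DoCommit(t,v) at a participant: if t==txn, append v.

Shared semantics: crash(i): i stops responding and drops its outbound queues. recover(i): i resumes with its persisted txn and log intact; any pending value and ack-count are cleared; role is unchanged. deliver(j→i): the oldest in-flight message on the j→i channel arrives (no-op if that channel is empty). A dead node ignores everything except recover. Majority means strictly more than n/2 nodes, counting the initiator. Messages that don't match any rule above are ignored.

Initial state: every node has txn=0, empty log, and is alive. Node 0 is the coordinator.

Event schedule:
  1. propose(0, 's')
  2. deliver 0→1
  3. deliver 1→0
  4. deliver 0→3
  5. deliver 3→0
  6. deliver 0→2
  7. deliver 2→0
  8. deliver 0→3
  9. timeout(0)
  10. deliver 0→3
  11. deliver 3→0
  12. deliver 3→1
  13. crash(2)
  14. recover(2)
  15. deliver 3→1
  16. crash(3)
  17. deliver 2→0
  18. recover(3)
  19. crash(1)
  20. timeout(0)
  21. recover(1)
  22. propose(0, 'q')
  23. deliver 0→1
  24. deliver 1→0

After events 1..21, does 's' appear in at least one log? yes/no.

yes

e1 propose(0,'s'): 0[coor,t=1,-]
e2 deliver 0→1: 1[part,t=1,-]
e3 deliver 1→0: ·
e4 deliver 0→3: 3[part,t=1,-]
e5 deliver 3→0: ·
e6 deliver 0→2: 2[part,t=1,-]
e7 deliver 2→0: 0[coor,t=1,s]
e8 deliver 0→3: 3[part,t=1,s]
e9 timeout(0): 0[coor,t=2,s]
e10 deliver 0→3: 3[part,t=2,s]
e11 deliver 3→0: ·
e12 deliver 3→1: ·
e13 crash(2): 2[✗part,t=1,-]
e14 recover(2): 2[part,t=1,-]
e15 deliver 3→1: ·
e16 crash(3): 3[✗part,t=2,s]
e17 deliver 2→0: ·
e18 recover(3): 3[part,t=2,s]
e19 crash(1): 1[✗part,t=1,-]
e20 timeout(0): 0[coor,t=3,s]
e21 recover(1): 1[part,t=1,-]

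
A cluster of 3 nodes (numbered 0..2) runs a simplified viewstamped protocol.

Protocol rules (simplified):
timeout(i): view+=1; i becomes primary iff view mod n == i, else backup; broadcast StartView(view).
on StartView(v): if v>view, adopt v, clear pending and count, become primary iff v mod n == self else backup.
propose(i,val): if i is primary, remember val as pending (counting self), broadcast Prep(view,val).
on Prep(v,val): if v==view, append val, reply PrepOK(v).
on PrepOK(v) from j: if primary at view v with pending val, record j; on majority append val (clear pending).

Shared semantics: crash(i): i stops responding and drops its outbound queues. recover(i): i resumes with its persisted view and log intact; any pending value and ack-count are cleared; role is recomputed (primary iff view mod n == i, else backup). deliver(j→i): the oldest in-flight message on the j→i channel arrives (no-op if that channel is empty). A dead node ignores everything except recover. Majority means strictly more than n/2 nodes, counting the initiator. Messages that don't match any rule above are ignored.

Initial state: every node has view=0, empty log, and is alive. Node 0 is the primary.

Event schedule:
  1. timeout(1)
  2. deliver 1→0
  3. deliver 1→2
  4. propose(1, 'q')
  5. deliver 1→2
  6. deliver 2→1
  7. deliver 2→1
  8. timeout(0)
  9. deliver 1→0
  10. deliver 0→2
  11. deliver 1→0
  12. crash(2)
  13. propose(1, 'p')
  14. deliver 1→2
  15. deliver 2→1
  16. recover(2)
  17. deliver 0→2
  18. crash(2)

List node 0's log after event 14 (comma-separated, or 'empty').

empty

[1] timeout(1) → N1(prim v1 [-])
[2] deliver 1→0 → N0(back v1 [-])
[3] deliver 1→2 → N2(back v1 [-])
[4] propose(1,'q') → ∅
[5] deliver 1→2 → N2(back v1 [q])
[6] deliver 2→1 → N1(prim v1 [q])
[7] deliver 2→1 → ∅
[8] timeout(0) → N0(back v2 [-])
[9] deliver 1→0 → ∅
[10] deliver 0→2 → N2(prim v2 [q])
[11] deliver 1→0 → ∅
[12] crash(2) → N2(✗prim v2 [q])
[13] propose(1,'p') → ∅
[14] deliver 1→2 → ∅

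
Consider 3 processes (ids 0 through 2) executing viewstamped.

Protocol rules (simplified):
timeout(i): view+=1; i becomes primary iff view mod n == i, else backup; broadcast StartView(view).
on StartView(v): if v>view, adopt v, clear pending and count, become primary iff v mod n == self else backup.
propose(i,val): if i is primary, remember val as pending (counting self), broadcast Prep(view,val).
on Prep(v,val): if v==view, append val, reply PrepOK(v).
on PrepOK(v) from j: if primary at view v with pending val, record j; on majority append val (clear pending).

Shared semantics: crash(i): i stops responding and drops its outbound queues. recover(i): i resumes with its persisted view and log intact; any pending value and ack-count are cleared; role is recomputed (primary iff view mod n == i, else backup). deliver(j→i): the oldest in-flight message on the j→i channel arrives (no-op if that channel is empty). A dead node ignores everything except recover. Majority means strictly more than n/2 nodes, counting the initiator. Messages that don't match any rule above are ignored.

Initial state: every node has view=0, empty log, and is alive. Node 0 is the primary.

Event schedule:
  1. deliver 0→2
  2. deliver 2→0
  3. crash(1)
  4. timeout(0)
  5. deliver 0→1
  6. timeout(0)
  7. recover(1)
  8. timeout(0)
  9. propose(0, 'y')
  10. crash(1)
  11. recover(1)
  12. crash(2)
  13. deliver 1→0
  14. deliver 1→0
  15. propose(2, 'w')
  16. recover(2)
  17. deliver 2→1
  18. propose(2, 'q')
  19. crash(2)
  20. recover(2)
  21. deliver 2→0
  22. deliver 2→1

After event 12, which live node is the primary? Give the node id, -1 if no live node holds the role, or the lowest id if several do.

1. deliver 0→2:  nop
2. deliver 2→0:  nop
3. crash(1):  <1:✗back v0 ->
4. timeout(0):  <0:back v1 ->
5. deliver 0→1:  nop
6. timeout(0):  <0:back v2 ->
7. recover(1):  <1:back v0 ->
8. timeout(0):  <0:prim v3 ->
9. propose(0,'y'):  nop
10. crash(1):  <1:✗back v0 ->
11. recover(1):  <1:back v0 ->
12. crash(2):  <2:✗back v0 ->

0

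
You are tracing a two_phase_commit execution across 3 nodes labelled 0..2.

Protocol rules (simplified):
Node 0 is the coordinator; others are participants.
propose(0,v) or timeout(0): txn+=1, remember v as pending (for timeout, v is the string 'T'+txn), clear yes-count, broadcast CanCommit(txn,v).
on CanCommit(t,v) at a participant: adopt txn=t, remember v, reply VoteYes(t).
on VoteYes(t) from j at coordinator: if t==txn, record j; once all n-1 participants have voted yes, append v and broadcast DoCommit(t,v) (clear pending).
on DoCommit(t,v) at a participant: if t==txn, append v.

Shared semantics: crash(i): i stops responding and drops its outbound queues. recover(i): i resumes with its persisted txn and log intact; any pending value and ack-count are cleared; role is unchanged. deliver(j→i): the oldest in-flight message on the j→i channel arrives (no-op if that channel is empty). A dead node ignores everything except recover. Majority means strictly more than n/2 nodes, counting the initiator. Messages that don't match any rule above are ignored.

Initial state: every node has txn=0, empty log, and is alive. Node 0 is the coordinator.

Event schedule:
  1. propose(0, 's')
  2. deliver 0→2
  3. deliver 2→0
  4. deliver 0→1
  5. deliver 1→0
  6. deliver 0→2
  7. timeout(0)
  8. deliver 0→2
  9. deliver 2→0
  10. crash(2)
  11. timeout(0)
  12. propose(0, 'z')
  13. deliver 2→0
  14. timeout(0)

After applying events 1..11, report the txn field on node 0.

3

e1 propose(0,'s'): 0[coor,t=1,-]
e2 deliver 0→2: 2[part,t=1,-]
e3 deliver 2→0: ·
e4 deliver 0→1: 1[part,t=1,-]
e5 deliver 1→0: 0[coor,t=1,s]
e6 deliver 0→2: 2[part,t=1,s]
e7 timeout(0): 0[coor,t=2,s]
e8 deliver 0→2: 2[part,t=2,s]
e9 deliver 2→0: ·
e10 crash(2): 2[✗part,t=2,s]
e11 timeout(0): 0[coor,t=3,s]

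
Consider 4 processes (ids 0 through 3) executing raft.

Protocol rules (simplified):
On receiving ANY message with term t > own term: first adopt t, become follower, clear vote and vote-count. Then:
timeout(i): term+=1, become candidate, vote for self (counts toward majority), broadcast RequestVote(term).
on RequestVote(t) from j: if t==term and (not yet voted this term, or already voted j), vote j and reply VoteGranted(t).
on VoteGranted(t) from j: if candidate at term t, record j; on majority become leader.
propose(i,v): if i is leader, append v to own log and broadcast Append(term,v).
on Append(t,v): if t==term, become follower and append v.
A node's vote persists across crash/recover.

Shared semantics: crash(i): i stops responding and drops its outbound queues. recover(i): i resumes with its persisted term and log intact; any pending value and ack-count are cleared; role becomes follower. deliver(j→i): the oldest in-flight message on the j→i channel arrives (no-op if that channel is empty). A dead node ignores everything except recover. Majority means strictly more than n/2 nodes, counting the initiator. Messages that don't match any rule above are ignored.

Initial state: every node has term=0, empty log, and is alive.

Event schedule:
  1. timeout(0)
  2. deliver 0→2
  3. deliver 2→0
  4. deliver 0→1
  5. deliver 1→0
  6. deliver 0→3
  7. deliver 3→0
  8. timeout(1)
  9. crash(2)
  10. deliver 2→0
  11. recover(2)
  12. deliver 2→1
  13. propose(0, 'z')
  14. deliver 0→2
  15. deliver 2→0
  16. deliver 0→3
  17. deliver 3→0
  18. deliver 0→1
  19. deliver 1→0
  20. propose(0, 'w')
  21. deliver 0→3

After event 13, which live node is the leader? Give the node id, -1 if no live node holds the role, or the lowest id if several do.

0

e1 timeout(0): 0[cand,t=1,-]
e2 deliver 0→2: 2[foll,t=1,-]
e3 deliver 2→0: ·
e4 deliver 0→1: 1[foll,t=1,-]
e5 deliver 1→0: 0[lead,t=1,-]
e6 deliver 0→3: 3[foll,t=1,-]
e7 deliver 3→0: ·
e8 timeout(1): 1[cand,t=2,-]
e9 crash(2): 2[✗foll,t=1,-]
e10 deliver 2→0: ·
e11 recover(2): 2[foll,t=1,-]
e12 deliver 2→1: ·
e13 propose(0,'z'): 0[lead,t=1,z]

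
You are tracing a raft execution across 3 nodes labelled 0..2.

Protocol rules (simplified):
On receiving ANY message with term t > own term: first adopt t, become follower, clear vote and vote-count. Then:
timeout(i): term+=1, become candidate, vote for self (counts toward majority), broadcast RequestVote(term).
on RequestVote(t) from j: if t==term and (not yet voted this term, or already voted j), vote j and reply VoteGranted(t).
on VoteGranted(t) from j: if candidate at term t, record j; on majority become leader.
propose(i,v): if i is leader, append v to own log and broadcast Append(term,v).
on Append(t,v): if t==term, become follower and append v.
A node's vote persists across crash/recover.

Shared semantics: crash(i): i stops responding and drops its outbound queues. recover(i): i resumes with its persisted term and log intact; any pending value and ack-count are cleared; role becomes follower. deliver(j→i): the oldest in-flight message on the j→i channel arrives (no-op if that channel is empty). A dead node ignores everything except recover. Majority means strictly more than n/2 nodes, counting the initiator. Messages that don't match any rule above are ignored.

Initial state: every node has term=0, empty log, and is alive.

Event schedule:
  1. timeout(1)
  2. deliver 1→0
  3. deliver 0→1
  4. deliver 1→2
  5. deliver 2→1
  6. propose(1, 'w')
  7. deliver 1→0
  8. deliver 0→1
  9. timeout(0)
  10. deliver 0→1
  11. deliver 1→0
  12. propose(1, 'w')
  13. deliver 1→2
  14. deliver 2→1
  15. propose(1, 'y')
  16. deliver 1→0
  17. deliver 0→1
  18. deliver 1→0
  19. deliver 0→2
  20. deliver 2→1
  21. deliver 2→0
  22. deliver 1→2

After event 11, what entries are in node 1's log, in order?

w

1. timeout(1):  <1:cand t1 ->
2. deliver 1→0:  <0:foll t1 ->
3. deliver 0→1:  <1:lead t1 ->
4. deliver 1→2:  <2:foll t1 ->
5. deliver 2→1:  nop
6. propose(1,'w'):  <1:lead t1 w>
7. deliver 1→0:  <0:foll t1 w>
8. deliver 0→1:  nop
9. timeout(0):  <0:cand t2 w>
10. deliver 0→1:  <1:foll t2 w>
11. deliver 1→0:  <0:lead t2 w>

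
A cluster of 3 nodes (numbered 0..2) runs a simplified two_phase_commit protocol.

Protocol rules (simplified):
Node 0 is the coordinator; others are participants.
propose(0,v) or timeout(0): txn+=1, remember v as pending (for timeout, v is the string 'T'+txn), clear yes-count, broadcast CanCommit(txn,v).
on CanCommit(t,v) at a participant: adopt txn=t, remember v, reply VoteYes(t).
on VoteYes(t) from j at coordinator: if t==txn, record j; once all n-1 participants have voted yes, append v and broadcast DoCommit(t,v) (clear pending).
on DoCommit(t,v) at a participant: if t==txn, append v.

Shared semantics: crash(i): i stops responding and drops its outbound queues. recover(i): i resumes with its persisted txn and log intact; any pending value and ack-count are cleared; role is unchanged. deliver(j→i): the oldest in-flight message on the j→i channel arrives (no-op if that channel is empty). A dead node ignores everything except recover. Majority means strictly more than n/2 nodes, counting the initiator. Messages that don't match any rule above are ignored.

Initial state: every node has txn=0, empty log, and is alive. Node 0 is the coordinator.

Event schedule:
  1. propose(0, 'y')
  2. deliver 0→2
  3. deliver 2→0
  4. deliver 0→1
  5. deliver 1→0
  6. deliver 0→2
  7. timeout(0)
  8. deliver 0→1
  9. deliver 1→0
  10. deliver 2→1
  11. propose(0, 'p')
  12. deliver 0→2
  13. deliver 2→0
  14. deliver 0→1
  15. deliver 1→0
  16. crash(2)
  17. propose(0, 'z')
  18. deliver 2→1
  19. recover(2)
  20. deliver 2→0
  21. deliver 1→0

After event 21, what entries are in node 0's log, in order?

y

1. propose(0,'y'):  <0:coor t1 ->
2. deliver 0→2:  <2:part t1 ->
3. deliver 2→0:  nop
4. deliver 0→1:  <1:part t1 ->
5. deliver 1→0:  <0:coor t1 y>
6. deliver 0→2:  <2:part t1 y>
7. timeout(0):  <0:coor t2 y>
8. deliver 0→1:  <1:part t1 y>
9. deliver 1→0:  nop
10. deliver 2→1:  nop
11. propose(0,'p'):  <0:coor t3 y>
12. deliver 0→2:  <2:part t2 y>
13. deliver 2→0:  nop
14. deliver 0→1:  <1:part t2 y>
15. deliver 1→0:  nop
16. crash(2):  <2:✗part t2 y>
17. propose(0,'z'):  <0:coor t4 y>
18. deliver 2→1:  nop
19. recover(2):  <2:part t2 y>
20. deliver 2→0:  nop
21. deliver 1→0:  nop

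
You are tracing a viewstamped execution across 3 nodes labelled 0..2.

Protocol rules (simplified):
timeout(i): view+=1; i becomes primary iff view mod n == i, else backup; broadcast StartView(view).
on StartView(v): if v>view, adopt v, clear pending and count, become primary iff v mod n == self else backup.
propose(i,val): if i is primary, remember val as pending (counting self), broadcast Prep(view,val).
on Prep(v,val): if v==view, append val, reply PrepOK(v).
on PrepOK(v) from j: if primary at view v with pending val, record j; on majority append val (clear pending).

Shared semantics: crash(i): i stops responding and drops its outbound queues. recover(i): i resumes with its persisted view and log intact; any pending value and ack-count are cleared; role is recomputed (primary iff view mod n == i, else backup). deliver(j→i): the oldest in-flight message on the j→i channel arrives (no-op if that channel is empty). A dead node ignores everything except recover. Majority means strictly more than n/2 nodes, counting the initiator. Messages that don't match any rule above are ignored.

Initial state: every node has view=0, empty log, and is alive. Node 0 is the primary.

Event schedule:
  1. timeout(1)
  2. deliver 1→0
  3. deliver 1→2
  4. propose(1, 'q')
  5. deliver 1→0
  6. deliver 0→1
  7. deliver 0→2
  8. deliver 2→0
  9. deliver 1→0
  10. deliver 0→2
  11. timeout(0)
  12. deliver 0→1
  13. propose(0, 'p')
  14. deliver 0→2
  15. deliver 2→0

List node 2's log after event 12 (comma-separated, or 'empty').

[1] timeout(1) → N1(prim v1 [-])
[2] deliver 1→0 → N0(back v1 [-])
[3] deliver 1→2 → N2(back v1 [-])
[4] propose(1,'q') → ∅
[5] deliver 1→0 → N0(back v1 [q])
[6] deliver 0→1 → N1(prim v1 [q])
[7] deliver 0→2 → ∅
[8] deliver 2→0 → ∅
[9] deliver 1→0 → ∅
[10] deliver 0→2 → ∅
[11] timeout(0) → N0(back v2 [q])
[12] deliver 0→1 → N1(back v2 [q])

empty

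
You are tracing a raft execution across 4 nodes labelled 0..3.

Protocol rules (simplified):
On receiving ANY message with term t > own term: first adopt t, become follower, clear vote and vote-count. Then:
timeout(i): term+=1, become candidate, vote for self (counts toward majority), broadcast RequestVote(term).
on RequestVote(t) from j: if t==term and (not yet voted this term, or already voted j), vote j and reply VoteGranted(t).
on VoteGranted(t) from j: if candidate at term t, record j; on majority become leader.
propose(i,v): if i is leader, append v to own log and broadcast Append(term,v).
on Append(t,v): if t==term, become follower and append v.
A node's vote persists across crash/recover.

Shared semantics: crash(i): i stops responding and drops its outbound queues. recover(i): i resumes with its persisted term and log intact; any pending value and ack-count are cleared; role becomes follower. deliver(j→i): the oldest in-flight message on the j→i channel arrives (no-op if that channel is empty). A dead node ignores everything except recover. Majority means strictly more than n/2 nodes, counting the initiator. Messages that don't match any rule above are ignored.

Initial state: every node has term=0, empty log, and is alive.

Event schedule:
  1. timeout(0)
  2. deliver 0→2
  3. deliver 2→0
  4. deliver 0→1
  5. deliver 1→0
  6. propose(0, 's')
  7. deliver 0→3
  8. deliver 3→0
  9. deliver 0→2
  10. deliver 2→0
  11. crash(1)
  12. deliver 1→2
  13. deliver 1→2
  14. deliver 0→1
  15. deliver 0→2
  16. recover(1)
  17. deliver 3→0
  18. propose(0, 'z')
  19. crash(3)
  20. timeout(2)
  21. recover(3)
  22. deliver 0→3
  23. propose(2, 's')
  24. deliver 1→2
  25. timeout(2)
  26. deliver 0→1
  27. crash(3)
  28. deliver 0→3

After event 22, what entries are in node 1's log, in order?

empty

1. timeout(0):  <0:cand t1 ->
2. deliver 0→2:  <2:foll t1 ->
3. deliver 2→0:  nop
4. deliver 0→1:  <1:foll t1 ->
5. deliver 1→0:  <0:lead t1 ->
6. propose(0,'s'):  <0:lead t1 s>
7. deliver 0→3:  <3:foll t1 ->
8. deliver 3→0:  nop
9. deliver 0→2:  <2:foll t1 s>
10. deliver 2→0:  nop
11. crash(1):  <1:✗foll t1 ->
12. deliver 1→2:  nop
13. deliver 1→2:  nop
14. deliver 0→1:  nop
15. deliver 0→2:  nop
16. recover(1):  <1:foll t1 ->
17. deliver 3→0:  nop
18. propose(0,'z'):  <0:lead t1 s,z>
19. crash(3):  <3:✗foll t1 ->
20. timeout(2):  <2:cand t2 s>
21. recover(3):  <3:foll t1 ->
22. deliver 0→3:  <3:foll t1 s>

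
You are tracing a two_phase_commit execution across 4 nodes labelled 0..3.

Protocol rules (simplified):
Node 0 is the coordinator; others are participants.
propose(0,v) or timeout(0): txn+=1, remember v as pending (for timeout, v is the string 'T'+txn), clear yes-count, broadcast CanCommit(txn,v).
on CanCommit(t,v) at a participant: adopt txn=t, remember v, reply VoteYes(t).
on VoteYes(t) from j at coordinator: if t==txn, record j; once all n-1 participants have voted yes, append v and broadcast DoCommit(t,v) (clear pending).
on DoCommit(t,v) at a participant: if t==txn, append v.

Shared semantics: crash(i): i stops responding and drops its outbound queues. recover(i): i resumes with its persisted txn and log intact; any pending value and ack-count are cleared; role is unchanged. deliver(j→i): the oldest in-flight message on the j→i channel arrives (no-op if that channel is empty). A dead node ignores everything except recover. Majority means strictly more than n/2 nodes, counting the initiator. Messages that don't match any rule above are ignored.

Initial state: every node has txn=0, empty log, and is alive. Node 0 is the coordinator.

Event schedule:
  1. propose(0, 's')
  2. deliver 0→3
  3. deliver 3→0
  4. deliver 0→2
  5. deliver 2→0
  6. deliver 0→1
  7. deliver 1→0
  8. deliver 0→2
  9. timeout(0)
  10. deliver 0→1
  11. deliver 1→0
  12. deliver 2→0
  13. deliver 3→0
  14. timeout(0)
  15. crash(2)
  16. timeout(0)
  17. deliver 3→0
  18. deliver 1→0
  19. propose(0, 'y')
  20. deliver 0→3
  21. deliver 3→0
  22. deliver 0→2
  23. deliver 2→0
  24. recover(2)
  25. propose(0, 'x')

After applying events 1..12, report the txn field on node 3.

1

e1 propose(0,'s'): 0[coor,t=1,-]
e2 deliver 0→3: 3[part,t=1,-]
e3 deliver 3→0: ·
e4 deliver 0→2: 2[part,t=1,-]
e5 deliver 2→0: ·
e6 deliver 0→1: 1[part,t=1,-]
e7 deliver 1→0: 0[coor,t=1,s]
e8 deliver 0→2: 2[part,t=1,s]
e9 timeout(0): 0[coor,t=2,s]
e10 deliver 0→1: 1[part,t=1,s]
e11 deliver 1→0: ·
e12 deliver 2→0: ·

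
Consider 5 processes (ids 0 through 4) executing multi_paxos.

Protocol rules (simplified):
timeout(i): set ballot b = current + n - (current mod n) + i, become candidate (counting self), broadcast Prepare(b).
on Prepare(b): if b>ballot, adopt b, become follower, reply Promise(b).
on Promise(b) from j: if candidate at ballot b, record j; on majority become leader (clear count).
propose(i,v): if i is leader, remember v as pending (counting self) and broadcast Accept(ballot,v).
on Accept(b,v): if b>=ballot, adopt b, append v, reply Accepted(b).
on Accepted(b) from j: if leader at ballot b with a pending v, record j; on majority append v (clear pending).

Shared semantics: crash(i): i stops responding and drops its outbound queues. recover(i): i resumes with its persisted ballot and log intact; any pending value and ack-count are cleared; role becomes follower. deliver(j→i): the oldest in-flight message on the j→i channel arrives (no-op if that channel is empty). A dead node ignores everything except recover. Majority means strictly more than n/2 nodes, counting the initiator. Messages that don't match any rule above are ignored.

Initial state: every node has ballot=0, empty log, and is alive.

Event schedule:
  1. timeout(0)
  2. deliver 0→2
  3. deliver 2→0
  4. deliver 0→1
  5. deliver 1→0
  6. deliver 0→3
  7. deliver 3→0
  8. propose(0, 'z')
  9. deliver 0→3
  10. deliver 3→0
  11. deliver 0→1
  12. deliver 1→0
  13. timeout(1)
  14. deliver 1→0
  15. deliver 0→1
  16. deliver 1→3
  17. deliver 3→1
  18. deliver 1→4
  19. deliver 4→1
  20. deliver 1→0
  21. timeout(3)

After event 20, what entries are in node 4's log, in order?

empty

step 1 timeout(0): 0={cand,b=5,log=-}
step 2 deliver 0→2: 2={foll,b=5,log=-}
step 3 deliver 2→0: —
step 4 deliver 0→1: 1={foll,b=5,log=-}
step 5 deliver 1→0: 0={lead,b=5,log=-}
step 6 deliver 0→3: 3={foll,b=5,log=-}
step 7 deliver 3→0: —
step 8 propose(0,'z'): —
step 9 deliver 0→3: 3={foll,b=5,log=z}
step 10 deliver 3→0: —
step 11 deliver 0→1: 1={foll,b=5,log=z}
step 12 deliver 1→0: 0={lead,b=5,log=z}
step 13 timeout(1): 1={cand,b=11,log=z}
step 14 deliver 1→0: 0={foll,b=11,log=z}
step 15 deliver 0→1: —
step 16 deliver 1→3: 3={foll,b=11,log=z}
step 17 deliver 3→1: 1={lead,b=11,log=z}
step 18 deliver 1→4: 4={foll,b=11,log=-}
step 19 deliver 4→1: —
step 20 deliver 1→0: —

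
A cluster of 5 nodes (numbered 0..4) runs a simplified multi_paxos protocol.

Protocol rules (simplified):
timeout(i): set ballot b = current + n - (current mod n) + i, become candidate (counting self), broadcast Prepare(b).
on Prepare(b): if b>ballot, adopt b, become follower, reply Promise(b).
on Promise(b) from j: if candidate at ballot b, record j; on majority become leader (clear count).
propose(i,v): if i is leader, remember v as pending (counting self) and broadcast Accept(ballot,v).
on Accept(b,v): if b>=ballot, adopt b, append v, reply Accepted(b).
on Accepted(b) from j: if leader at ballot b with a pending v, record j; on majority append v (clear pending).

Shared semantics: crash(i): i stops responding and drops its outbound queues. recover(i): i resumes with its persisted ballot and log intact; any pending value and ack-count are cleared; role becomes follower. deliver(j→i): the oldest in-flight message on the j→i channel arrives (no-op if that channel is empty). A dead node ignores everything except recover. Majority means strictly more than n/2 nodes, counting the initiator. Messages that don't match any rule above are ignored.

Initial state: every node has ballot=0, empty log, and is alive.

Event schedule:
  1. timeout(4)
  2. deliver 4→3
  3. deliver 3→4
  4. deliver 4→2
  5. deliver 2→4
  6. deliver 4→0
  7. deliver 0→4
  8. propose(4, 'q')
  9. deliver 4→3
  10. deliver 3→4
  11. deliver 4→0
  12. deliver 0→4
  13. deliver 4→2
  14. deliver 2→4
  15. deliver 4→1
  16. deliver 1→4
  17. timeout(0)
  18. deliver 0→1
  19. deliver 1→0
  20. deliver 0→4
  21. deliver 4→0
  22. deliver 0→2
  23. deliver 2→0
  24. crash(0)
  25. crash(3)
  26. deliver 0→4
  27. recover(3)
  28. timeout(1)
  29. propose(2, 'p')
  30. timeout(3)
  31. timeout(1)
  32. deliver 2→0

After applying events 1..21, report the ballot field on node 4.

step 1 timeout(4): 4={cand,b=9,log=-}
step 2 deliver 4→3: 3={foll,b=9,log=-}
step 3 deliver 3→4: —
step 4 deliver 4→2: 2={foll,b=9,log=-}
step 5 deliver 2→4: 4={lead,b=9,log=-}
step 6 deliver 4→0: 0={foll,b=9,log=-}
step 7 deliver 0→4: —
step 8 propose(4,'q'): —
step 9 deliver 4→3: 3={foll,b=9,log=q}
step 10 deliver 3→4: —
step 11 deliver 4→0: 0={foll,b=9,log=q}
step 12 deliver 0→4: 4={lead,b=9,log=q}
step 13 deliver 4→2: 2={foll,b=9,log=q}
step 14 deliver 2→4: —
step 15 deliver 4→1: 1={foll,b=9,log=-}
step 16 deliver 1→4: —
step 17 timeout(0): 0={cand,b=10,log=q}
step 18 deliver 0→1: 1={foll,b=10,log=-}
step 19 deliver 1→0: —
step 20 deliver 0→4: 4={foll,b=10,log=q}
step 21 deliver 4→0: 0={lead,b=10,log=q}

10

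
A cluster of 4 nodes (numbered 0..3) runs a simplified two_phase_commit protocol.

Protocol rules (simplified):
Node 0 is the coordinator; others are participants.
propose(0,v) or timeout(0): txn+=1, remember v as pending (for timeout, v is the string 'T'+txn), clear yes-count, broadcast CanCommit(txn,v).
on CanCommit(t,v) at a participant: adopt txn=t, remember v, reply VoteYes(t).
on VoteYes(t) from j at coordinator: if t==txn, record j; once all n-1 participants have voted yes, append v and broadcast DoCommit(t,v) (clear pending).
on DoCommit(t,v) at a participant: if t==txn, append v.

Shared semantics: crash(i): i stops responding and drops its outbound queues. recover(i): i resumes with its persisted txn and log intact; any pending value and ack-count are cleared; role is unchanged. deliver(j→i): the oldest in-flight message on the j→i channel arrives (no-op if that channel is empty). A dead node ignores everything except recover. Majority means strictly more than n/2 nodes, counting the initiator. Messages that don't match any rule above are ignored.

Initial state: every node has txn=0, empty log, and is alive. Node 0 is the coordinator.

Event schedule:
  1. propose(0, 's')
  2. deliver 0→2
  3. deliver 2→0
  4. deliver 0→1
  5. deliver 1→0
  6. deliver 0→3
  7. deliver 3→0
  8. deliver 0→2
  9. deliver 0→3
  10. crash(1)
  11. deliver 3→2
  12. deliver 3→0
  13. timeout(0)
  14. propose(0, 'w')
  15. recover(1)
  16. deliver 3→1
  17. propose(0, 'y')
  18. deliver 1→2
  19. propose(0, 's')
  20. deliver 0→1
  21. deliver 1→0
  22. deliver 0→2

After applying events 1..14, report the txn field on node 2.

1

e1 propose(0,'s'): 0[coor,t=1,-]
e2 deliver 0→2: 2[part,t=1,-]
e3 deliver 2→0: ·
e4 deliver 0→1: 1[part,t=1,-]
e5 deliver 1→0: ·
e6 deliver 0→3: 3[part,t=1,-]
e7 deliver 3→0: 0[coor,t=1,s]
e8 deliver 0→2: 2[part,t=1,s]
e9 deliver 0→3: 3[part,t=1,s]
e10 crash(1): 1[✗part,t=1,-]
e11 deliver 3→2: ·
e12 deliver 3→0: ·
e13 timeout(0): 0[coor,t=2,s]
e14 propose(0,'w'): 0[coor,t=3,s]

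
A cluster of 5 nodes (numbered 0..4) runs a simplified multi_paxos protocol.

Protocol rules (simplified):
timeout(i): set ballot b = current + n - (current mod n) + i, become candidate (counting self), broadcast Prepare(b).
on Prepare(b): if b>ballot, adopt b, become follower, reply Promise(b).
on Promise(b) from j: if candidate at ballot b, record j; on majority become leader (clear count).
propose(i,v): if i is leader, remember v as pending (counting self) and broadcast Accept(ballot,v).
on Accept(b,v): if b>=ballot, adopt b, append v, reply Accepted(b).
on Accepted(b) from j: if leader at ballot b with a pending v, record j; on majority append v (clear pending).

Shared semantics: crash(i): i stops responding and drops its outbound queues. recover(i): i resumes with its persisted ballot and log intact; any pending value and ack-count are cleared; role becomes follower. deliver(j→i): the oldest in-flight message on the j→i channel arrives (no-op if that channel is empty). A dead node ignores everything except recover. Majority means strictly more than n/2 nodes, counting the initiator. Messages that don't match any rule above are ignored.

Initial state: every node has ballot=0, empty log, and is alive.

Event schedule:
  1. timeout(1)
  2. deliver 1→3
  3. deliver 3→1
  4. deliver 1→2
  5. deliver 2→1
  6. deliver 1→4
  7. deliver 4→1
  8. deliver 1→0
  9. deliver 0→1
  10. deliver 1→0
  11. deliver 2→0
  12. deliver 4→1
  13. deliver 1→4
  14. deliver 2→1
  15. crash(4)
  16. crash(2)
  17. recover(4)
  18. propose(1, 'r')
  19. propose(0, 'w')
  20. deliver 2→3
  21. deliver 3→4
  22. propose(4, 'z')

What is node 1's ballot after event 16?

6

step 1 timeout(1): 1={cand,b=6,log=-}
step 2 deliver 1→3: 3={foll,b=6,log=-}
step 3 deliver 3→1: —
step 4 deliver 1→2: 2={foll,b=6,log=-}
step 5 deliver 2→1: 1={lead,b=6,log=-}
step 6 deliver 1→4: 4={foll,b=6,log=-}
step 7 deliver 4→1: —
step 8 deliver 1→0: 0={foll,b=6,log=-}
step 9 deliver 0→1: —
step 10 deliver 1→0: —
step 11 deliver 2→0: —
step 12 deliver 4→1: —
step 13 deliver 1→4: —
step 14 deliver 2→1: —
step 15 crash(4): 4={✗foll,b=6,log=-}
step 16 crash(2): 2={✗foll,b=6,log=-}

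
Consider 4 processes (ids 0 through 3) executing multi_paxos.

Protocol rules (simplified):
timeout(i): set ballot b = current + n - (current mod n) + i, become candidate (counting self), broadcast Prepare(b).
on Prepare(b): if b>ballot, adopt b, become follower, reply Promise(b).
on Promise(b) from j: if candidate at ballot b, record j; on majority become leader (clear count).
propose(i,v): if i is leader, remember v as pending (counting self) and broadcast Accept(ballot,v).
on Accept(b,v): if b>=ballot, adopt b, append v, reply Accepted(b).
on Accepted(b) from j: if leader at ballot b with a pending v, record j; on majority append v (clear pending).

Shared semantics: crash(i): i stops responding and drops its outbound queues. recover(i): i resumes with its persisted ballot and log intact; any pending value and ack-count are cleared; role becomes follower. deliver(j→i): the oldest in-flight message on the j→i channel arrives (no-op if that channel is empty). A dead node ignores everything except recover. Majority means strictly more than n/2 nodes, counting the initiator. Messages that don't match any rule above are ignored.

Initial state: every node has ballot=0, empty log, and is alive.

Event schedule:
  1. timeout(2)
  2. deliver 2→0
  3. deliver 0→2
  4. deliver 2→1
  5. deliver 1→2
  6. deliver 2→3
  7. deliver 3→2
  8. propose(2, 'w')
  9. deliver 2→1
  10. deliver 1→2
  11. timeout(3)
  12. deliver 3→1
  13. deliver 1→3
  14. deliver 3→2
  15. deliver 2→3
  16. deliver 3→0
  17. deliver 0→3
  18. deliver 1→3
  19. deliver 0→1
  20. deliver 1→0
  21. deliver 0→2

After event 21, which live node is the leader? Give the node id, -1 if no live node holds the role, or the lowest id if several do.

[1] timeout(2) → N2(cand b6 [-])
[2] deliver 2→0 → N0(foll b6 [-])
[3] deliver 0→2 → ∅
[4] deliver 2→1 → N1(foll b6 [-])
[5] deliver 1→2 → N2(lead b6 [-])
[6] deliver 2→3 → N3(foll b6 [-])
[7] deliver 3→2 → ∅
[8] propose(2,'w') → ∅
[9] deliver 2→1 → N1(foll b6 [w])
[10] deliver 1→2 → ∅
[11] timeout(3) → N3(cand b11 [-])
[12] deliver 3→1 → N1(foll b11 [w])
[13] deliver 1→3 → ∅
[14] deliver 3→2 → N2(foll b11 [-])
[15] deliver 2→3 → ∅
[16] deliver 3→0 → N0(foll b11 [-])
[17] deliver 0→3 → N3(lead b11 [-])
[18] deliver 1→3 → ∅
[19] deliver 0→1 → ∅
[20] deliver 1→0 → ∅
[21] deliver 0→2 → ∅

3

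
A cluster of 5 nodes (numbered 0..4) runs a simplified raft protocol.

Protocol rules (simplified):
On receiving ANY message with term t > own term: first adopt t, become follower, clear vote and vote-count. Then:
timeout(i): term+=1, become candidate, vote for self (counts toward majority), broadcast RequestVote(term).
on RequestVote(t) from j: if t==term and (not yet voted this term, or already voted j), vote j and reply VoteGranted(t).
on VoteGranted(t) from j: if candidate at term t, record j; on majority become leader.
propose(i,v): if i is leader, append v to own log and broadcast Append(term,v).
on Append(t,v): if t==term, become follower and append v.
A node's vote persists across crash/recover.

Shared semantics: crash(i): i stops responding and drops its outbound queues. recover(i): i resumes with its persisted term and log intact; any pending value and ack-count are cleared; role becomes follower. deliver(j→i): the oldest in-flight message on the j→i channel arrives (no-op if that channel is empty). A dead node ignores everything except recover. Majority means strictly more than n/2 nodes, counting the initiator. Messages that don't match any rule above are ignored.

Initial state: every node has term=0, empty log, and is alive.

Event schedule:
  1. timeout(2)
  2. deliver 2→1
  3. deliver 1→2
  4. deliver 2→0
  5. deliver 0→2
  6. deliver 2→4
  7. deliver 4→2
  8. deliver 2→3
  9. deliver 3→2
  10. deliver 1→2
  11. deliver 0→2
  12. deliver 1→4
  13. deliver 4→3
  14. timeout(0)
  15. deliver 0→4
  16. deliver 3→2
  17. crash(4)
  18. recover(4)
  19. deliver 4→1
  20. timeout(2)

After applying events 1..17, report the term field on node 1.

step 1 timeout(2): 2={cand,t=1,log=-}
step 2 deliver 2→1: 1={foll,t=1,log=-}
step 3 deliver 1→2: —
step 4 deliver 2→0: 0={foll,t=1,log=-}
step 5 deliver 0→2: 2={lead,t=1,log=-}
step 6 deliver 2→4: 4={foll,t=1,log=-}
step 7 deliver 4→2: —
step 8 deliver 2→3: 3={foll,t=1,log=-}
step 9 deliver 3→2: —
step 10 deliver 1→2: —
step 11 deliver 0→2: —
step 12 deliver 1→4: —
step 13 deliver 4→3: —
step 14 timeout(0): 0={cand,t=2,log=-}
step 15 deliver 0→4: 4={foll,t=2,log=-}
step 16 deliver 3→2: —
step 17 crash(4): 4={✗foll,t=2,log=-}

1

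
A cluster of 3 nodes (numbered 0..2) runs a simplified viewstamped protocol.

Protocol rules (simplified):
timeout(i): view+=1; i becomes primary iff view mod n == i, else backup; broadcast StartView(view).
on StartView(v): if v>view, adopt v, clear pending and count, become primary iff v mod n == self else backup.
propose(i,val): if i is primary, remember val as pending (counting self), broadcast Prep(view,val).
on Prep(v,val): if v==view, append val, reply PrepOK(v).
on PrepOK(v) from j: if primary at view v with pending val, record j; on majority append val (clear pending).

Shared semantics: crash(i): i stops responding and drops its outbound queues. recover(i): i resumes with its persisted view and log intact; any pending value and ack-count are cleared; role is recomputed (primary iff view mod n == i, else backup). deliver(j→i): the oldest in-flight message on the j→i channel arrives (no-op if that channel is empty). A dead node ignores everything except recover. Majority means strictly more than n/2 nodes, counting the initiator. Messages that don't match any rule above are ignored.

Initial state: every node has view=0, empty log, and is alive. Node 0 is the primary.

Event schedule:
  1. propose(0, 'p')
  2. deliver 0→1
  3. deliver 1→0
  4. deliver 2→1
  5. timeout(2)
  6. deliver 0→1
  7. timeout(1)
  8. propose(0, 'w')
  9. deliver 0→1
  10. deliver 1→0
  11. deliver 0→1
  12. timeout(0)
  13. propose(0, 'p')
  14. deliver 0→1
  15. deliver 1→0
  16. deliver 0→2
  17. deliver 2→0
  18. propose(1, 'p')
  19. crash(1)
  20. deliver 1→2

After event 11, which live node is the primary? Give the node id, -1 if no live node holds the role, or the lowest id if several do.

after 1 — propose(0,'p'): ·
after 2 — deliver 0→1: n1:back/v0/[p]
after 3 — deliver 1→0: n0:prim/v0/[p]
after 4 — deliver 2→1: ·
after 5 — timeout(2): n2:back/v1/[-]
after 6 — deliver 0→1: ·
after 7 — timeout(1): n1:prim/v1/[p]
after 8 — propose(0,'w'): ·
after 9 — deliver 0→1: ·
after 10 — deliver 1→0: n0:back/v1/[p]
after 11 — deliver 0→1: ·

1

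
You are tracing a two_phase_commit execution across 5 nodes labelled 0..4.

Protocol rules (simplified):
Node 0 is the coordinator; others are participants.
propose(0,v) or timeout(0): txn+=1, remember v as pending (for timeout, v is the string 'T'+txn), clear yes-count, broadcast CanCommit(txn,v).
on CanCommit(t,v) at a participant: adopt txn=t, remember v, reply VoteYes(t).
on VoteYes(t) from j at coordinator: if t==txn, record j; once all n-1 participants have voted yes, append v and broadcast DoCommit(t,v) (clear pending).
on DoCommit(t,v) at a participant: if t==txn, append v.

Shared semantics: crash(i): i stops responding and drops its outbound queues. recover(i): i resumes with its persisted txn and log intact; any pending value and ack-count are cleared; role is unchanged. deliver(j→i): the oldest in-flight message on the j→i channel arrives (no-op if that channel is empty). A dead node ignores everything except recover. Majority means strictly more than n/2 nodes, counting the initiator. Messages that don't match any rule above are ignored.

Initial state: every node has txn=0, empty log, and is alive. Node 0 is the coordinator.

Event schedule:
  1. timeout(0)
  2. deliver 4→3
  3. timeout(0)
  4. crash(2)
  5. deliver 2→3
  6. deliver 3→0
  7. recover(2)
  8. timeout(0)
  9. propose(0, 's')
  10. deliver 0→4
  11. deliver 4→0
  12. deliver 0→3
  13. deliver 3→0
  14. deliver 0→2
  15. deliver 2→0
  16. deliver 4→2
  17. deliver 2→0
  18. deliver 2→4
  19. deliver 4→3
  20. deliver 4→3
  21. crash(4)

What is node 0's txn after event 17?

4

step 1 timeout(0): 0={coor,t=1,log=-}
step 2 deliver 4→3: —
step 3 timeout(0): 0={coor,t=2,log=-}
step 4 crash(2): 2={✗part,t=0,log=-}
step 5 deliver 2→3: —
step 6 deliver 3→0: —
step 7 recover(2): 2={part,t=0,log=-}
step 8 timeout(0): 0={coor,t=3,log=-}
step 9 propose(0,'s'): 0={coor,t=4,log=-}
step 10 deliver 0→4: 4={part,t=1,log=-}
step 11 deliver 4→0: —
step 12 deliver 0→3: 3={part,t=1,log=-}
step 13 deliver 3→0: —
step 14 deliver 0→2: 2={part,t=1,log=-}
step 15 deliver 2→0: —
step 16 deliver 4→2: —
step 17 deliver 2→0: —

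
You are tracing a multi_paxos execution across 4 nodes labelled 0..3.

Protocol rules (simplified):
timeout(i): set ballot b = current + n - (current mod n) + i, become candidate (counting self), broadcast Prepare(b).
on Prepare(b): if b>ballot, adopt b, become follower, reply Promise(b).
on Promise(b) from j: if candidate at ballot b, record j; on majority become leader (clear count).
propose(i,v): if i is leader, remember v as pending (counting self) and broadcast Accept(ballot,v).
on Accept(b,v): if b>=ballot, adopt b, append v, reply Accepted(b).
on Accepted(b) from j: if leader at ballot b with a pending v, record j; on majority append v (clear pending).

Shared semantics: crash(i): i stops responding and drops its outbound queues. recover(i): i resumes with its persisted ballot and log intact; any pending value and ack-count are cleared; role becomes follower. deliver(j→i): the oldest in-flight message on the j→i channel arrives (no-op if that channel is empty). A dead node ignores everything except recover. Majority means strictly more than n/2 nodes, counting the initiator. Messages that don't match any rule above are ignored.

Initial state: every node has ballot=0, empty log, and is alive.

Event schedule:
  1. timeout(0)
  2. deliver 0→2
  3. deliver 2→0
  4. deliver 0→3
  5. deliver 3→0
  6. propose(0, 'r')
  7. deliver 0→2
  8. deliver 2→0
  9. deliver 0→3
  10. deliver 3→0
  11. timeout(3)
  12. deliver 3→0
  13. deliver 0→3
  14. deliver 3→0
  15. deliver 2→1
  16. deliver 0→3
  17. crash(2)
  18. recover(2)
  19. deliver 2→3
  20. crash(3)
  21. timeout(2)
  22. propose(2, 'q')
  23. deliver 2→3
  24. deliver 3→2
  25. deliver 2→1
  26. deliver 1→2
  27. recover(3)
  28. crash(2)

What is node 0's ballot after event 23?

e1 timeout(0): 0[cand,b=4,-]
e2 deliver 0→2: 2[foll,b=4,-]
e3 deliver 2→0: ·
e4 deliver 0→3: 3[foll,b=4,-]
e5 deliver 3→0: 0[lead,b=4,-]
e6 propose(0,'r'): ·
e7 deliver 0→2: 2[foll,b=4,r]
e8 deliver 2→0: ·
e9 deliver 0→3: 3[foll,b=4,r]
e10 deliver 3→0: 0[lead,b=4,r]
e11 timeout(3): 3[cand,b=11,r]
e12 deliver 3→0: 0[foll,b=11,r]
e13 deliver 0→3: ·
e14 deliver 3→0: ·
e15 deliver 2→1: ·
e16 deliver 0→3: ·
e17 crash(2): 2[✗foll,b=4,r]
e18 recover(2): 2[foll,b=4,r]
e19 deliver 2→3: ·
e20 crash(3): 3[✗cand,b=11,r]
e21 timeout(2): 2[cand,b=10,r]
e22 propose(2,'q'): ·
e23 deliver 2→3: ·

11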